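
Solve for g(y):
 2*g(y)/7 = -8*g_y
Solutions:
 g(y) = C1*exp(-y/28)


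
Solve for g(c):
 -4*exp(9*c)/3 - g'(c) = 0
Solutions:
 g(c) = C1 - 4*exp(9*c)/27


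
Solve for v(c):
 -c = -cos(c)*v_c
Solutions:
 v(c) = C1 + Integral(c/cos(c), c)


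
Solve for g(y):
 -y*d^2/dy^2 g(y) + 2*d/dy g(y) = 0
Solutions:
 g(y) = C1 + C2*y^3


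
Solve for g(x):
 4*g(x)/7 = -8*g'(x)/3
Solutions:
 g(x) = C1*exp(-3*x/14)


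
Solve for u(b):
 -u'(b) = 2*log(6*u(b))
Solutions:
 Integral(1/(log(_y) + log(6)), (_y, u(b)))/2 = C1 - b


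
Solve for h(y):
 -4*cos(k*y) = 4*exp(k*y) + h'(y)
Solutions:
 h(y) = C1 - 4*exp(k*y)/k - 4*sin(k*y)/k


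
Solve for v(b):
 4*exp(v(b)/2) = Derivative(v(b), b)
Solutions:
 v(b) = 2*log(-1/(C1 + 4*b)) + 2*log(2)


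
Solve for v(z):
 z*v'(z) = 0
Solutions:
 v(z) = C1


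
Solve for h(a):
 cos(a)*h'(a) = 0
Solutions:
 h(a) = C1


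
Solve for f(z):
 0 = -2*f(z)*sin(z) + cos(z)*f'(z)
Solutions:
 f(z) = C1/cos(z)^2


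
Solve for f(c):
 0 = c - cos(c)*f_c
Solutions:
 f(c) = C1 + Integral(c/cos(c), c)


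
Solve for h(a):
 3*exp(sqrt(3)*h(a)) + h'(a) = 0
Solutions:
 h(a) = sqrt(3)*(2*log(1/(C1 + 3*a)) - log(3))/6


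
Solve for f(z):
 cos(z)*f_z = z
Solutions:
 f(z) = C1 + Integral(z/cos(z), z)


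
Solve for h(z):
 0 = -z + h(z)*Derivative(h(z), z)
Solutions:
 h(z) = -sqrt(C1 + z^2)
 h(z) = sqrt(C1 + z^2)


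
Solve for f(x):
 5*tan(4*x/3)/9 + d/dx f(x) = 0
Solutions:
 f(x) = C1 + 5*log(cos(4*x/3))/12


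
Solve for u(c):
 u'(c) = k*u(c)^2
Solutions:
 u(c) = -1/(C1 + c*k)


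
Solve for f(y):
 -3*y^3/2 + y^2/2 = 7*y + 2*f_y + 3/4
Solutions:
 f(y) = C1 - 3*y^4/16 + y^3/12 - 7*y^2/4 - 3*y/8


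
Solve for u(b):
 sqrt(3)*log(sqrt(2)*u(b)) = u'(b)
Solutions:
 -2*sqrt(3)*Integral(1/(2*log(_y) + log(2)), (_y, u(b)))/3 = C1 - b


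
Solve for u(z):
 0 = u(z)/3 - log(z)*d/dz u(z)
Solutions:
 u(z) = C1*exp(li(z)/3)


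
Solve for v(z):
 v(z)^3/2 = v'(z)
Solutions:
 v(z) = -sqrt(-1/(C1 + z))
 v(z) = sqrt(-1/(C1 + z))


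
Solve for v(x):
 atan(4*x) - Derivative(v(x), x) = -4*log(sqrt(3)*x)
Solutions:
 v(x) = C1 + 4*x*log(x) + x*atan(4*x) - 4*x + 2*x*log(3) - log(16*x^2 + 1)/8


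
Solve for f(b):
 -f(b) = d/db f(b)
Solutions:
 f(b) = C1*exp(-b)


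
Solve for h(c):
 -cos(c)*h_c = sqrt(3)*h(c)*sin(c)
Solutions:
 h(c) = C1*cos(c)^(sqrt(3))


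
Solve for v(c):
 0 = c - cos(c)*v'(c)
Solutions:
 v(c) = C1 + Integral(c/cos(c), c)


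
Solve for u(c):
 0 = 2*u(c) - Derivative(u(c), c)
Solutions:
 u(c) = C1*exp(2*c)


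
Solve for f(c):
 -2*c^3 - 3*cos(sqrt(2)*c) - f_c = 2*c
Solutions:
 f(c) = C1 - c^4/2 - c^2 - 3*sqrt(2)*sin(sqrt(2)*c)/2


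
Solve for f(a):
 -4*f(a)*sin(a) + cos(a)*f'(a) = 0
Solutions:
 f(a) = C1/cos(a)^4


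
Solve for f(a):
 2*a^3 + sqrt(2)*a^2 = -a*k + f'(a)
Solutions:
 f(a) = C1 + a^4/2 + sqrt(2)*a^3/3 + a^2*k/2


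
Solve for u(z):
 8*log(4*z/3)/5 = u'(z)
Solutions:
 u(z) = C1 + 8*z*log(z)/5 - 8*z*log(3)/5 - 8*z/5 + 16*z*log(2)/5


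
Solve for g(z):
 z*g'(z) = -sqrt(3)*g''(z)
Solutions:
 g(z) = C1 + C2*erf(sqrt(2)*3^(3/4)*z/6)


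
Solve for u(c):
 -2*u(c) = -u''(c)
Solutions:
 u(c) = C1*exp(-sqrt(2)*c) + C2*exp(sqrt(2)*c)


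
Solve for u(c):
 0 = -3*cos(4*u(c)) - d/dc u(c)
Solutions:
 u(c) = -asin((C1 + exp(24*c))/(C1 - exp(24*c)))/4 + pi/4
 u(c) = asin((C1 + exp(24*c))/(C1 - exp(24*c)))/4


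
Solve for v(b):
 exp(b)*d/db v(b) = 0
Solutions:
 v(b) = C1


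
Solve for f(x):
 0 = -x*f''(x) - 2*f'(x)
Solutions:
 f(x) = C1 + C2/x


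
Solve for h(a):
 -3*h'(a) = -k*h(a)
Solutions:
 h(a) = C1*exp(a*k/3)


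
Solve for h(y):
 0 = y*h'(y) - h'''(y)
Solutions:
 h(y) = C1 + Integral(C2*airyai(y) + C3*airybi(y), y)


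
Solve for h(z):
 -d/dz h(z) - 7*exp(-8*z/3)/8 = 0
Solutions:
 h(z) = C1 + 21*exp(-8*z/3)/64


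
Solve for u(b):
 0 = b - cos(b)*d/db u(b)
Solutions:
 u(b) = C1 + Integral(b/cos(b), b)


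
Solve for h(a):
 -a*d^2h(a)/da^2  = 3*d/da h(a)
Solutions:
 h(a) = C1 + C2/a^2


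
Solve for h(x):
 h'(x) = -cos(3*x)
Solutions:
 h(x) = C1 - sin(3*x)/3


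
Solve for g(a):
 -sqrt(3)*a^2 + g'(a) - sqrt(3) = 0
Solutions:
 g(a) = C1 + sqrt(3)*a^3/3 + sqrt(3)*a


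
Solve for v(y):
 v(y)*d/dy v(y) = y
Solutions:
 v(y) = -sqrt(C1 + y^2)
 v(y) = sqrt(C1 + y^2)


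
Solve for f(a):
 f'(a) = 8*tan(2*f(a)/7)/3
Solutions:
 f(a) = -7*asin(C1*exp(16*a/21))/2 + 7*pi/2
 f(a) = 7*asin(C1*exp(16*a/21))/2


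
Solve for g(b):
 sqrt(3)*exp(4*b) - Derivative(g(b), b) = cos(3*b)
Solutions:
 g(b) = C1 + sqrt(3)*exp(4*b)/4 - sin(3*b)/3


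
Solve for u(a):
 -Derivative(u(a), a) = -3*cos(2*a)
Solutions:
 u(a) = C1 + 3*sin(2*a)/2


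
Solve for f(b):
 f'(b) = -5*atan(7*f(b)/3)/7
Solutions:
 Integral(1/atan(7*_y/3), (_y, f(b))) = C1 - 5*b/7


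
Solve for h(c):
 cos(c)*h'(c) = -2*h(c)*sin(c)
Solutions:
 h(c) = C1*cos(c)^2


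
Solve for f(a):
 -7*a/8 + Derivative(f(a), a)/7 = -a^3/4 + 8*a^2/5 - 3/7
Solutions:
 f(a) = C1 - 7*a^4/16 + 56*a^3/15 + 49*a^2/16 - 3*a


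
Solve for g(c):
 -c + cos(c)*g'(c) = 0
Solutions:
 g(c) = C1 + Integral(c/cos(c), c)


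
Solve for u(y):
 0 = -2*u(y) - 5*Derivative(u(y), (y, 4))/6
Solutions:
 u(y) = (C1*sin(3^(1/4)*5^(3/4)*y/5) + C2*cos(3^(1/4)*5^(3/4)*y/5))*exp(-3^(1/4)*5^(3/4)*y/5) + (C3*sin(3^(1/4)*5^(3/4)*y/5) + C4*cos(3^(1/4)*5^(3/4)*y/5))*exp(3^(1/4)*5^(3/4)*y/5)


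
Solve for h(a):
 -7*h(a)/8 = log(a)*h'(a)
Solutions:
 h(a) = C1*exp(-7*li(a)/8)


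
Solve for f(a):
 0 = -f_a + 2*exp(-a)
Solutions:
 f(a) = C1 - 2*exp(-a)


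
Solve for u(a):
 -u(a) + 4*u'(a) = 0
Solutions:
 u(a) = C1*exp(a/4)


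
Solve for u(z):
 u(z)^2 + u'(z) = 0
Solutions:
 u(z) = 1/(C1 + z)


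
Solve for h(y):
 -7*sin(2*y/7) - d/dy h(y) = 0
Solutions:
 h(y) = C1 + 49*cos(2*y/7)/2


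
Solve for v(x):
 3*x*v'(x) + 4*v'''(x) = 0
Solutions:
 v(x) = C1 + Integral(C2*airyai(-6^(1/3)*x/2) + C3*airybi(-6^(1/3)*x/2), x)


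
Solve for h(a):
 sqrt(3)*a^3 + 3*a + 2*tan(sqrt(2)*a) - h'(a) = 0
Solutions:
 h(a) = C1 + sqrt(3)*a^4/4 + 3*a^2/2 - sqrt(2)*log(cos(sqrt(2)*a))


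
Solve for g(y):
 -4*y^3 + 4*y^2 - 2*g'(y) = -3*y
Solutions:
 g(y) = C1 - y^4/2 + 2*y^3/3 + 3*y^2/4


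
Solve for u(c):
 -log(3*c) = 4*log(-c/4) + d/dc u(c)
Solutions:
 u(c) = C1 - 5*c*log(c) + c*(-log(3) + 5 + 8*log(2) - 4*I*pi)


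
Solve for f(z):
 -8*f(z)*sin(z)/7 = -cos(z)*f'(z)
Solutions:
 f(z) = C1/cos(z)^(8/7)


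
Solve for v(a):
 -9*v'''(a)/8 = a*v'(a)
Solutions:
 v(a) = C1 + Integral(C2*airyai(-2*3^(1/3)*a/3) + C3*airybi(-2*3^(1/3)*a/3), a)


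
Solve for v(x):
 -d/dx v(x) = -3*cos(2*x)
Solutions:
 v(x) = C1 + 3*sin(2*x)/2


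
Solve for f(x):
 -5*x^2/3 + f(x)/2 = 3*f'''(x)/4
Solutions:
 f(x) = C3*exp(2^(1/3)*3^(2/3)*x/3) + 10*x^2/3 + (C1*sin(2^(1/3)*3^(1/6)*x/2) + C2*cos(2^(1/3)*3^(1/6)*x/2))*exp(-2^(1/3)*3^(2/3)*x/6)


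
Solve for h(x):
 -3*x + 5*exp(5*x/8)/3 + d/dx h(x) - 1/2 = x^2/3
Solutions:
 h(x) = C1 + x^3/9 + 3*x^2/2 + x/2 - 8*exp(5*x/8)/3


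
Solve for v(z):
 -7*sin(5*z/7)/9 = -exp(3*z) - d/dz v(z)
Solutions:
 v(z) = C1 - exp(3*z)/3 - 49*cos(5*z/7)/45


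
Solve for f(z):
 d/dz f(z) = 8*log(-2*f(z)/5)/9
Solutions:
 -9*Integral(1/(log(-_y) - log(5) + log(2)), (_y, f(z)))/8 = C1 - z


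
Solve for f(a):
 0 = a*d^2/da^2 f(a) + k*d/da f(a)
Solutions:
 f(a) = C1 + a^(1 - re(k))*(C2*sin(log(a)*Abs(im(k))) + C3*cos(log(a)*im(k)))


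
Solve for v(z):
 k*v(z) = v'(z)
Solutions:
 v(z) = C1*exp(k*z)


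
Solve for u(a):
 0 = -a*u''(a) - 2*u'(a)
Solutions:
 u(a) = C1 + C2/a


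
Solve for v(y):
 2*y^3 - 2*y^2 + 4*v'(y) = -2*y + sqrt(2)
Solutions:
 v(y) = C1 - y^4/8 + y^3/6 - y^2/4 + sqrt(2)*y/4


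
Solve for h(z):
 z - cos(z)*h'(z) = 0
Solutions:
 h(z) = C1 + Integral(z/cos(z), z)


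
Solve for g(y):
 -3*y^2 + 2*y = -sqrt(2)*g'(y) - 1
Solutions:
 g(y) = C1 + sqrt(2)*y^3/2 - sqrt(2)*y^2/2 - sqrt(2)*y/2


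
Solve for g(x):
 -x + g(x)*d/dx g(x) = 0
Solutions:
 g(x) = -sqrt(C1 + x^2)
 g(x) = sqrt(C1 + x^2)


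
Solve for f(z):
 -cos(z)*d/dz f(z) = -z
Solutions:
 f(z) = C1 + Integral(z/cos(z), z)


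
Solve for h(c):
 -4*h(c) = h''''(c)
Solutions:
 h(c) = (C1*sin(c) + C2*cos(c))*exp(-c) + (C3*sin(c) + C4*cos(c))*exp(c)


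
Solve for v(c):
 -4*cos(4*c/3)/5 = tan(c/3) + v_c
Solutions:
 v(c) = C1 + 3*log(cos(c/3)) - 3*sin(4*c/3)/5


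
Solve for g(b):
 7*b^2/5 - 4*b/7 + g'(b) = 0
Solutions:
 g(b) = C1 - 7*b^3/15 + 2*b^2/7


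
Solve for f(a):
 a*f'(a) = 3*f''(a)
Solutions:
 f(a) = C1 + C2*erfi(sqrt(6)*a/6)


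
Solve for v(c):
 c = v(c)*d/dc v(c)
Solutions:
 v(c) = -sqrt(C1 + c^2)
 v(c) = sqrt(C1 + c^2)


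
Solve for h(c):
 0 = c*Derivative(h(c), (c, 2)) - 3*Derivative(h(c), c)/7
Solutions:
 h(c) = C1 + C2*c^(10/7)


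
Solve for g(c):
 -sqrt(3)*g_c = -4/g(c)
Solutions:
 g(c) = -sqrt(C1 + 24*sqrt(3)*c)/3
 g(c) = sqrt(C1 + 24*sqrt(3)*c)/3


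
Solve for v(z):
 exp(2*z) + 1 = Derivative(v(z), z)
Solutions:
 v(z) = C1 + z + exp(2*z)/2


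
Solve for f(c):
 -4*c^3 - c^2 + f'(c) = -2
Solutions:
 f(c) = C1 + c^4 + c^3/3 - 2*c


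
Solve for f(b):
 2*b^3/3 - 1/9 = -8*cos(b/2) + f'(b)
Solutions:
 f(b) = C1 + b^4/6 - b/9 + 16*sin(b/2)


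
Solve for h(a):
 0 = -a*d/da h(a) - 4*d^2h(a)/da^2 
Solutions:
 h(a) = C1 + C2*erf(sqrt(2)*a/4)


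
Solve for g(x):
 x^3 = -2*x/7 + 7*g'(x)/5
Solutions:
 g(x) = C1 + 5*x^4/28 + 5*x^2/49


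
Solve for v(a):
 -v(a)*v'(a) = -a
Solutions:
 v(a) = -sqrt(C1 + a^2)
 v(a) = sqrt(C1 + a^2)


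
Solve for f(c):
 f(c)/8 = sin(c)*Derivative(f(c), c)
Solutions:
 f(c) = C1*(cos(c) - 1)^(1/16)/(cos(c) + 1)^(1/16)


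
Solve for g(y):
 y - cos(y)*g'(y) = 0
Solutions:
 g(y) = C1 + Integral(y/cos(y), y)


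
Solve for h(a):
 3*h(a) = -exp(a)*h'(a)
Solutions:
 h(a) = C1*exp(3*exp(-a))


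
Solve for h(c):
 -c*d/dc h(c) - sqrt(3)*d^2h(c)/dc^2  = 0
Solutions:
 h(c) = C1 + C2*erf(sqrt(2)*3^(3/4)*c/6)


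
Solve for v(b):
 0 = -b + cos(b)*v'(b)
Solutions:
 v(b) = C1 + Integral(b/cos(b), b)


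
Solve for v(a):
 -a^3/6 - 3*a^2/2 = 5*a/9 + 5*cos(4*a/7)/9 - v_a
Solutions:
 v(a) = C1 + a^4/24 + a^3/2 + 5*a^2/18 + 35*sin(4*a/7)/36


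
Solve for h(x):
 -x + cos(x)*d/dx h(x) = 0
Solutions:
 h(x) = C1 + Integral(x/cos(x), x)


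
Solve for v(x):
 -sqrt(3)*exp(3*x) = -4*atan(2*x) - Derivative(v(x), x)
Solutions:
 v(x) = C1 - 4*x*atan(2*x) + sqrt(3)*exp(3*x)/3 + log(4*x^2 + 1)


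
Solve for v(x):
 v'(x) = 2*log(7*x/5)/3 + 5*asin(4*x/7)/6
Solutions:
 v(x) = C1 + 2*x*log(x)/3 + 5*x*asin(4*x/7)/6 - 2*x*log(5)/3 - 2*x/3 + 2*x*log(7)/3 + 5*sqrt(49 - 16*x^2)/24


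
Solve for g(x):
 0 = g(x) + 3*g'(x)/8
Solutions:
 g(x) = C1*exp(-8*x/3)


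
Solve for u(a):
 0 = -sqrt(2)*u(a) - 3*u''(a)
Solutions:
 u(a) = C1*sin(2^(1/4)*sqrt(3)*a/3) + C2*cos(2^(1/4)*sqrt(3)*a/3)


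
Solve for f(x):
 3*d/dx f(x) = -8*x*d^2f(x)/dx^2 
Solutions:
 f(x) = C1 + C2*x^(5/8)


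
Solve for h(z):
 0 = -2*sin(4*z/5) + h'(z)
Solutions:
 h(z) = C1 - 5*cos(4*z/5)/2


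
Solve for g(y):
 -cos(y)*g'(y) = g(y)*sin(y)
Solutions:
 g(y) = C1*cos(y)


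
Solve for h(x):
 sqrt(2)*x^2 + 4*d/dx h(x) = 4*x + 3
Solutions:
 h(x) = C1 - sqrt(2)*x^3/12 + x^2/2 + 3*x/4


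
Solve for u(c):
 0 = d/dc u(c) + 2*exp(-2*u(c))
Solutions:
 u(c) = log(-sqrt(C1 - 4*c))
 u(c) = log(C1 - 4*c)/2


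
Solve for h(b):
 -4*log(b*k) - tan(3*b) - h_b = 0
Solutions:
 h(b) = C1 - 4*b*log(b*k) + 4*b + log(cos(3*b))/3


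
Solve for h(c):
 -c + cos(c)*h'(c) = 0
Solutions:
 h(c) = C1 + Integral(c/cos(c), c)


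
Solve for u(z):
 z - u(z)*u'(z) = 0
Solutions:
 u(z) = -sqrt(C1 + z^2)
 u(z) = sqrt(C1 + z^2)


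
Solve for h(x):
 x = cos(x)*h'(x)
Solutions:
 h(x) = C1 + Integral(x/cos(x), x)


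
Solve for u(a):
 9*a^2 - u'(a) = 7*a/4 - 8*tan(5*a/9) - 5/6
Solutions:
 u(a) = C1 + 3*a^3 - 7*a^2/8 + 5*a/6 - 72*log(cos(5*a/9))/5


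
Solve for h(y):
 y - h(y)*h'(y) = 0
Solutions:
 h(y) = -sqrt(C1 + y^2)
 h(y) = sqrt(C1 + y^2)


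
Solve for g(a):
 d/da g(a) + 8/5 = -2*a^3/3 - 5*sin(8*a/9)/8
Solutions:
 g(a) = C1 - a^4/6 - 8*a/5 + 45*cos(8*a/9)/64


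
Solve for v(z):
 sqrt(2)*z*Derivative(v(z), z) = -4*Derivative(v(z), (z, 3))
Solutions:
 v(z) = C1 + Integral(C2*airyai(-sqrt(2)*z/2) + C3*airybi(-sqrt(2)*z/2), z)


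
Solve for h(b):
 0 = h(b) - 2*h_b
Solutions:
 h(b) = C1*exp(b/2)


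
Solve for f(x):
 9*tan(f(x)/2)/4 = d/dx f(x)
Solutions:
 f(x) = -2*asin(C1*exp(9*x/8)) + 2*pi
 f(x) = 2*asin(C1*exp(9*x/8))


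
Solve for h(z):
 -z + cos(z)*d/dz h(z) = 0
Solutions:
 h(z) = C1 + Integral(z/cos(z), z)


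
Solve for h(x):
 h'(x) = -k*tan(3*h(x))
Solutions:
 h(x) = -asin(C1*exp(-3*k*x))/3 + pi/3
 h(x) = asin(C1*exp(-3*k*x))/3


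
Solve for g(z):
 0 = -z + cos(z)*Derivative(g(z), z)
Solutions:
 g(z) = C1 + Integral(z/cos(z), z)


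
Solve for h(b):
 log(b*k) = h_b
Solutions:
 h(b) = C1 + b*log(b*k) - b


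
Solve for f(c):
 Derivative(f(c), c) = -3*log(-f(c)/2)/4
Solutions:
 4*Integral(1/(log(-_y) - log(2)), (_y, f(c)))/3 = C1 - c


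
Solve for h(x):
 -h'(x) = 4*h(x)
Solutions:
 h(x) = C1*exp(-4*x)


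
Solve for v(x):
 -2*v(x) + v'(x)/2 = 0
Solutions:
 v(x) = C1*exp(4*x)


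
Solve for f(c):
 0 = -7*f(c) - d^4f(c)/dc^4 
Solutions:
 f(c) = (C1*sin(sqrt(2)*7^(1/4)*c/2) + C2*cos(sqrt(2)*7^(1/4)*c/2))*exp(-sqrt(2)*7^(1/4)*c/2) + (C3*sin(sqrt(2)*7^(1/4)*c/2) + C4*cos(sqrt(2)*7^(1/4)*c/2))*exp(sqrt(2)*7^(1/4)*c/2)


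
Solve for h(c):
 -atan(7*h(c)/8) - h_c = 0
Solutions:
 Integral(1/atan(7*_y/8), (_y, h(c))) = C1 - c


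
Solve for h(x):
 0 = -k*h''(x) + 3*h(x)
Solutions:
 h(x) = C1*exp(-sqrt(3)*x*sqrt(1/k)) + C2*exp(sqrt(3)*x*sqrt(1/k))


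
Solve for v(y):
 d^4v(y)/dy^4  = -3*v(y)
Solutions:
 v(y) = (C1*sin(sqrt(2)*3^(1/4)*y/2) + C2*cos(sqrt(2)*3^(1/4)*y/2))*exp(-sqrt(2)*3^(1/4)*y/2) + (C3*sin(sqrt(2)*3^(1/4)*y/2) + C4*cos(sqrt(2)*3^(1/4)*y/2))*exp(sqrt(2)*3^(1/4)*y/2)


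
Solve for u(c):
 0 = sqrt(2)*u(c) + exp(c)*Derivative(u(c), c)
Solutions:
 u(c) = C1*exp(sqrt(2)*exp(-c))


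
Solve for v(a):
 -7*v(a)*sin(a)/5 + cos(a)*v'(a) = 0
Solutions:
 v(a) = C1/cos(a)^(7/5)


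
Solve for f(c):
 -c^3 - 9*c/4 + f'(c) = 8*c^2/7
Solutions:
 f(c) = C1 + c^4/4 + 8*c^3/21 + 9*c^2/8


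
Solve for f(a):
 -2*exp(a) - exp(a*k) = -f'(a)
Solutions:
 f(a) = C1 + 2*exp(a) + exp(a*k)/k


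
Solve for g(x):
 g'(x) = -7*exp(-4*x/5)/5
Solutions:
 g(x) = C1 + 7*exp(-4*x/5)/4


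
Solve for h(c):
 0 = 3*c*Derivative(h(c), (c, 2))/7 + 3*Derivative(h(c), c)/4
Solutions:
 h(c) = C1 + C2/c^(3/4)


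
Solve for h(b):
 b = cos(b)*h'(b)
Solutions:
 h(b) = C1 + Integral(b/cos(b), b)


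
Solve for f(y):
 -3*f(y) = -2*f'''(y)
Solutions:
 f(y) = C3*exp(2^(2/3)*3^(1/3)*y/2) + (C1*sin(2^(2/3)*3^(5/6)*y/4) + C2*cos(2^(2/3)*3^(5/6)*y/4))*exp(-2^(2/3)*3^(1/3)*y/4)


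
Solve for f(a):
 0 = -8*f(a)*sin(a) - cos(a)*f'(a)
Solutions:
 f(a) = C1*cos(a)^8


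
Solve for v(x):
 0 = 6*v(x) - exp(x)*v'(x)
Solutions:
 v(x) = C1*exp(-6*exp(-x))


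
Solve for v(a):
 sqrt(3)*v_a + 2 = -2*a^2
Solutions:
 v(a) = C1 - 2*sqrt(3)*a^3/9 - 2*sqrt(3)*a/3


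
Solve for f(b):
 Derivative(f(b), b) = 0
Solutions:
 f(b) = C1


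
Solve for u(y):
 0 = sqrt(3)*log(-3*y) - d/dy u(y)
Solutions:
 u(y) = C1 + sqrt(3)*y*log(-y) + sqrt(3)*y*(-1 + log(3))


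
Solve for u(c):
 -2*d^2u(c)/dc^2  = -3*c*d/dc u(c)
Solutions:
 u(c) = C1 + C2*erfi(sqrt(3)*c/2)


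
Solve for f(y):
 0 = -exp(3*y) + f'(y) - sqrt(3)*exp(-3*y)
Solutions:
 f(y) = C1 + exp(3*y)/3 - sqrt(3)*exp(-3*y)/3


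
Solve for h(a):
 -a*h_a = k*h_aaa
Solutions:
 h(a) = C1 + Integral(C2*airyai(a*(-1/k)^(1/3)) + C3*airybi(a*(-1/k)^(1/3)), a)


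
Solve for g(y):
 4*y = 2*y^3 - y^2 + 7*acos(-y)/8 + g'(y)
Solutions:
 g(y) = C1 - y^4/2 + y^3/3 + 2*y^2 - 7*y*acos(-y)/8 - 7*sqrt(1 - y^2)/8


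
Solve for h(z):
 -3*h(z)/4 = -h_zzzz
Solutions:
 h(z) = C1*exp(-sqrt(2)*3^(1/4)*z/2) + C2*exp(sqrt(2)*3^(1/4)*z/2) + C3*sin(sqrt(2)*3^(1/4)*z/2) + C4*cos(sqrt(2)*3^(1/4)*z/2)


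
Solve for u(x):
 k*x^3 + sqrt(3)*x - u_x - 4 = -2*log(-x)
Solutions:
 u(x) = C1 + k*x^4/4 + sqrt(3)*x^2/2 + 2*x*log(-x) - 6*x


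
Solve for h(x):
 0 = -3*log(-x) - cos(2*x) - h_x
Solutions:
 h(x) = C1 - 3*x*log(-x) + 3*x - sin(2*x)/2


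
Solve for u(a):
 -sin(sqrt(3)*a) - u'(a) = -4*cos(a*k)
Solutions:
 u(a) = C1 + sqrt(3)*cos(sqrt(3)*a)/3 + 4*sin(a*k)/k


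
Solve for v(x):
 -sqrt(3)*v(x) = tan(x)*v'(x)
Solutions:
 v(x) = C1/sin(x)^(sqrt(3))


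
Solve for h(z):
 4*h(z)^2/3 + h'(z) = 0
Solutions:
 h(z) = 3/(C1 + 4*z)


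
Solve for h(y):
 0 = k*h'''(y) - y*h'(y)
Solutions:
 h(y) = C1 + Integral(C2*airyai(y*(1/k)^(1/3)) + C3*airybi(y*(1/k)^(1/3)), y)


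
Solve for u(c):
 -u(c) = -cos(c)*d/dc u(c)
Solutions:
 u(c) = C1*sqrt(sin(c) + 1)/sqrt(sin(c) - 1)


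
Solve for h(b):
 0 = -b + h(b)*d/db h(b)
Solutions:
 h(b) = -sqrt(C1 + b^2)
 h(b) = sqrt(C1 + b^2)


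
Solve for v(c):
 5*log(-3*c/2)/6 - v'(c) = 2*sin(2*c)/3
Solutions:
 v(c) = C1 + 5*c*log(-c)/6 - 5*c/6 - 5*c*log(2)/6 + 5*c*log(3)/6 + cos(2*c)/3


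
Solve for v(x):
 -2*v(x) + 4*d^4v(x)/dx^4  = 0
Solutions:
 v(x) = C1*exp(-2^(3/4)*x/2) + C2*exp(2^(3/4)*x/2) + C3*sin(2^(3/4)*x/2) + C4*cos(2^(3/4)*x/2)


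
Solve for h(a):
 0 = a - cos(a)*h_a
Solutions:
 h(a) = C1 + Integral(a/cos(a), a)


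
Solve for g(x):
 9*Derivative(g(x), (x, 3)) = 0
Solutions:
 g(x) = C1 + C2*x + C3*x^2


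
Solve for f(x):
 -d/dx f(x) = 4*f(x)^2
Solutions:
 f(x) = 1/(C1 + 4*x)


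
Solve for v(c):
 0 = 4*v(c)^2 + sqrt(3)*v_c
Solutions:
 v(c) = 3/(C1 + 4*sqrt(3)*c)


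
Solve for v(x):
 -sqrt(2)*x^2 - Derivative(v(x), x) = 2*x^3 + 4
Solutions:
 v(x) = C1 - x^4/2 - sqrt(2)*x^3/3 - 4*x


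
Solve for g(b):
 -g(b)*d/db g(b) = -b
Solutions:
 g(b) = -sqrt(C1 + b^2)
 g(b) = sqrt(C1 + b^2)


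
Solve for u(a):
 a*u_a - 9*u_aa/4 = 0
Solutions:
 u(a) = C1 + C2*erfi(sqrt(2)*a/3)


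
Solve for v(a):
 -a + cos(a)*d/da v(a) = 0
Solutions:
 v(a) = C1 + Integral(a/cos(a), a)


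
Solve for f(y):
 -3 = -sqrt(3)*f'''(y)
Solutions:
 f(y) = C1 + C2*y + C3*y^2 + sqrt(3)*y^3/6


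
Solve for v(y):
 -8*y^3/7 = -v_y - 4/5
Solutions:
 v(y) = C1 + 2*y^4/7 - 4*y/5


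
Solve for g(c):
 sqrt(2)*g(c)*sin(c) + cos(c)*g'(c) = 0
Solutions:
 g(c) = C1*cos(c)^(sqrt(2))


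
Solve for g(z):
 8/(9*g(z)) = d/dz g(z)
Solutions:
 g(z) = -sqrt(C1 + 16*z)/3
 g(z) = sqrt(C1 + 16*z)/3


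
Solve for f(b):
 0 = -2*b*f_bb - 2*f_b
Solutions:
 f(b) = C1 + C2*log(b)


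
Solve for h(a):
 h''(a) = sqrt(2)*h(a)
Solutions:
 h(a) = C1*exp(-2^(1/4)*a) + C2*exp(2^(1/4)*a)


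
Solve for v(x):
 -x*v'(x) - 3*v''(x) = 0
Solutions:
 v(x) = C1 + C2*erf(sqrt(6)*x/6)


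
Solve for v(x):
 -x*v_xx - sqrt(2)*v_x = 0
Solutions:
 v(x) = C1 + C2*x^(1 - sqrt(2))


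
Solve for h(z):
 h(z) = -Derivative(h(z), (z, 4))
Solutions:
 h(z) = (C1*sin(sqrt(2)*z/2) + C2*cos(sqrt(2)*z/2))*exp(-sqrt(2)*z/2) + (C3*sin(sqrt(2)*z/2) + C4*cos(sqrt(2)*z/2))*exp(sqrt(2)*z/2)


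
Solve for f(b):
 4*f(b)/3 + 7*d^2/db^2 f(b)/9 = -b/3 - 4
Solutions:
 f(b) = C1*sin(2*sqrt(21)*b/7) + C2*cos(2*sqrt(21)*b/7) - b/4 - 3


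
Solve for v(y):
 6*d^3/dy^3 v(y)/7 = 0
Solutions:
 v(y) = C1 + C2*y + C3*y^2


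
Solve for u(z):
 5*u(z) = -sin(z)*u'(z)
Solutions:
 u(z) = C1*sqrt(cos(z) + 1)*(cos(z)^2 + 2*cos(z) + 1)/(sqrt(cos(z) - 1)*(cos(z)^2 - 2*cos(z) + 1))


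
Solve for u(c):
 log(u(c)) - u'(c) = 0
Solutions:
 li(u(c)) = C1 + c


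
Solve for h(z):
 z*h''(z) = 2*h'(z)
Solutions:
 h(z) = C1 + C2*z^3


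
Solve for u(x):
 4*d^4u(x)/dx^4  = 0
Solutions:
 u(x) = C1 + C2*x + C3*x^2 + C4*x^3


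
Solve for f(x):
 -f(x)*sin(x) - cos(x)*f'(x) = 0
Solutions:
 f(x) = C1*cos(x)


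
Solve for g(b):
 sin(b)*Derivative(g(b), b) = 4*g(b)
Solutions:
 g(b) = C1*(cos(b)^2 - 2*cos(b) + 1)/(cos(b)^2 + 2*cos(b) + 1)


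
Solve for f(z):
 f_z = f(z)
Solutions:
 f(z) = C1*exp(z)


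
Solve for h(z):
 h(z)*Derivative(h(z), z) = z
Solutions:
 h(z) = -sqrt(C1 + z^2)
 h(z) = sqrt(C1 + z^2)


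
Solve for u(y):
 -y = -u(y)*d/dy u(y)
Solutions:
 u(y) = -sqrt(C1 + y^2)
 u(y) = sqrt(C1 + y^2)


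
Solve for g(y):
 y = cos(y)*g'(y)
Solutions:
 g(y) = C1 + Integral(y/cos(y), y)


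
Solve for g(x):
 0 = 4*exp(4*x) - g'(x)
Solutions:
 g(x) = C1 + exp(4*x)


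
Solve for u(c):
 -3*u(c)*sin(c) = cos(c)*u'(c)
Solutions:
 u(c) = C1*cos(c)^3


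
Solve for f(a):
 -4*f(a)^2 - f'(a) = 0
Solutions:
 f(a) = 1/(C1 + 4*a)


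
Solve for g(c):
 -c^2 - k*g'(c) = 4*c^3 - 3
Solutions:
 g(c) = C1 - c^4/k - c^3/(3*k) + 3*c/k


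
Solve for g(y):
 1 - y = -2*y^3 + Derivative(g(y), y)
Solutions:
 g(y) = C1 + y^4/2 - y^2/2 + y


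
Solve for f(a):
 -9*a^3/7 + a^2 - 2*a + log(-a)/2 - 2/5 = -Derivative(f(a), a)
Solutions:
 f(a) = C1 + 9*a^4/28 - a^3/3 + a^2 - a*log(-a)/2 + 9*a/10


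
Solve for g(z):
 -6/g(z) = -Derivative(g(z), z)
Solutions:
 g(z) = -sqrt(C1 + 12*z)
 g(z) = sqrt(C1 + 12*z)


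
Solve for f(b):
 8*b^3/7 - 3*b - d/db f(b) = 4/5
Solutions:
 f(b) = C1 + 2*b^4/7 - 3*b^2/2 - 4*b/5


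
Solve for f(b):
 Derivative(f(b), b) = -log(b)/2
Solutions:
 f(b) = C1 - b*log(b)/2 + b/2


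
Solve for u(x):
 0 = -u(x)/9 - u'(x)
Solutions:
 u(x) = C1*exp(-x/9)


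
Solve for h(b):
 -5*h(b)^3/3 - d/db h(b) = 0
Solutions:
 h(b) = -sqrt(6)*sqrt(-1/(C1 - 5*b))/2
 h(b) = sqrt(6)*sqrt(-1/(C1 - 5*b))/2


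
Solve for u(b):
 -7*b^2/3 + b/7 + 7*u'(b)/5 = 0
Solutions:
 u(b) = C1 + 5*b^3/9 - 5*b^2/98


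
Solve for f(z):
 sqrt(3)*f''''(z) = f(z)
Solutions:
 f(z) = C1*exp(-3^(7/8)*z/3) + C2*exp(3^(7/8)*z/3) + C3*sin(3^(7/8)*z/3) + C4*cos(3^(7/8)*z/3)


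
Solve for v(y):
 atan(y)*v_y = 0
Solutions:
 v(y) = C1


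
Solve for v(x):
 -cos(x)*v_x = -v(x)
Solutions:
 v(x) = C1*sqrt(sin(x) + 1)/sqrt(sin(x) - 1)


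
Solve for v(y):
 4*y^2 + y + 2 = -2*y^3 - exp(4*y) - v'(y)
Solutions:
 v(y) = C1 - y^4/2 - 4*y^3/3 - y^2/2 - 2*y - exp(4*y)/4


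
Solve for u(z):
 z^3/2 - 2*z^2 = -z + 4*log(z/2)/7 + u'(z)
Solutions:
 u(z) = C1 + z^4/8 - 2*z^3/3 + z^2/2 - 4*z*log(z)/7 + 4*z*log(2)/7 + 4*z/7


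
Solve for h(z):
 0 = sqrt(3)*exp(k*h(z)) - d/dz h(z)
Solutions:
 h(z) = Piecewise((log(-1/(C1*k + sqrt(3)*k*z))/k, Ne(k, 0)), (nan, True))
 h(z) = Piecewise((C1 + sqrt(3)*z, Eq(k, 0)), (nan, True))


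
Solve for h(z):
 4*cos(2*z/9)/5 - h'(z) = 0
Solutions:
 h(z) = C1 + 18*sin(2*z/9)/5


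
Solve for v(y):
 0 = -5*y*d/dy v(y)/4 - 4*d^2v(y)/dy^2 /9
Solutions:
 v(y) = C1 + C2*erf(3*sqrt(10)*y/8)


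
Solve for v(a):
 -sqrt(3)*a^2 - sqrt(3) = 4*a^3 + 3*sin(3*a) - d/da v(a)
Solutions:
 v(a) = C1 + a^4 + sqrt(3)*a^3/3 + sqrt(3)*a - cos(3*a)


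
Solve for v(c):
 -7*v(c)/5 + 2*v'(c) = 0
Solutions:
 v(c) = C1*exp(7*c/10)


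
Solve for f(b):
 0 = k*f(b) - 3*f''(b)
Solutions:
 f(b) = C1*exp(-sqrt(3)*b*sqrt(k)/3) + C2*exp(sqrt(3)*b*sqrt(k)/3)


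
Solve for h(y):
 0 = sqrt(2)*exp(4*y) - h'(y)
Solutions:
 h(y) = C1 + sqrt(2)*exp(4*y)/4


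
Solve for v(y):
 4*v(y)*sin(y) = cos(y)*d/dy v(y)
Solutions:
 v(y) = C1/cos(y)^4


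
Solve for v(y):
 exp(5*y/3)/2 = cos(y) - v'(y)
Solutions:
 v(y) = C1 - 3*exp(5*y/3)/10 + sin(y)


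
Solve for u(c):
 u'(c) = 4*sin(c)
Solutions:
 u(c) = C1 - 4*cos(c)


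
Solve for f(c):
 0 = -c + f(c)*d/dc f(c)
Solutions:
 f(c) = -sqrt(C1 + c^2)
 f(c) = sqrt(C1 + c^2)


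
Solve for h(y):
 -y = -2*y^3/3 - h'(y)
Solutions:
 h(y) = C1 - y^4/6 + y^2/2


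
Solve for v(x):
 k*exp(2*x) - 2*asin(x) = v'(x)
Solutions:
 v(x) = C1 + k*exp(2*x)/2 - 2*x*asin(x) - 2*sqrt(1 - x^2)


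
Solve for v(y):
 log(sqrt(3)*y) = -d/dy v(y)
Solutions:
 v(y) = C1 - y*log(y) - y*log(3)/2 + y


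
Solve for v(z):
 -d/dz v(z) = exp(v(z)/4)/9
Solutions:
 v(z) = 4*log(1/(C1 + z)) + 8*log(6)


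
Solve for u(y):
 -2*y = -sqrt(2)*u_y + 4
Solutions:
 u(y) = C1 + sqrt(2)*y^2/2 + 2*sqrt(2)*y


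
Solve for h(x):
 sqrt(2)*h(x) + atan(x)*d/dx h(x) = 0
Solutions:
 h(x) = C1*exp(-sqrt(2)*Integral(1/atan(x), x))


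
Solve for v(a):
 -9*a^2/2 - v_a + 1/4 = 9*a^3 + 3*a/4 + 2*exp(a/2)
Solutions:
 v(a) = C1 - 9*a^4/4 - 3*a^3/2 - 3*a^2/8 + a/4 - 4*exp(a/2)


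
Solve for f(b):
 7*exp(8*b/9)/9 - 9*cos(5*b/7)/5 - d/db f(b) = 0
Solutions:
 f(b) = C1 + 7*exp(8*b/9)/8 - 63*sin(5*b/7)/25


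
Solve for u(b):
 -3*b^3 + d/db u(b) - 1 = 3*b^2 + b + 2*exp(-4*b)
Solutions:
 u(b) = C1 + 3*b^4/4 + b^3 + b^2/2 + b - exp(-4*b)/2


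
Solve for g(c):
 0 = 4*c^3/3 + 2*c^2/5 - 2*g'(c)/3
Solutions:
 g(c) = C1 + c^4/2 + c^3/5


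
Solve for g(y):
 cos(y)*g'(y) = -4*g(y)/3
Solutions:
 g(y) = C1*(sin(y) - 1)^(2/3)/(sin(y) + 1)^(2/3)


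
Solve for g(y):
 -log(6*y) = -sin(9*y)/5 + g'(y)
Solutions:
 g(y) = C1 - y*log(y) - y*log(6) + y - cos(9*y)/45


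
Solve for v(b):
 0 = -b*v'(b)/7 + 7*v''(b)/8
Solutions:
 v(b) = C1 + C2*erfi(2*b/7)


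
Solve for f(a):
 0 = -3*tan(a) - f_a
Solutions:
 f(a) = C1 + 3*log(cos(a))


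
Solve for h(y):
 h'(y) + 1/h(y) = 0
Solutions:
 h(y) = -sqrt(C1 - 2*y)
 h(y) = sqrt(C1 - 2*y)


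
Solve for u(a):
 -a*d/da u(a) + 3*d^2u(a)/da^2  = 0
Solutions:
 u(a) = C1 + C2*erfi(sqrt(6)*a/6)


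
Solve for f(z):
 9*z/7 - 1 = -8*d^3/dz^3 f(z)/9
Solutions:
 f(z) = C1 + C2*z + C3*z^2 - 27*z^4/448 + 3*z^3/16


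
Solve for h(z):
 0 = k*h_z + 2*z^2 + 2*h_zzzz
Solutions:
 h(z) = C1 + C2*exp(2^(2/3)*z*(-k)^(1/3)/2) + C3*exp(2^(2/3)*z*(-k)^(1/3)*(-1 + sqrt(3)*I)/4) + C4*exp(-2^(2/3)*z*(-k)^(1/3)*(1 + sqrt(3)*I)/4) - 2*z^3/(3*k)


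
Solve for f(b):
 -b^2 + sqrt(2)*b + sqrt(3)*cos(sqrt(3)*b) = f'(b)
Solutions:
 f(b) = C1 - b^3/3 + sqrt(2)*b^2/2 + sin(sqrt(3)*b)


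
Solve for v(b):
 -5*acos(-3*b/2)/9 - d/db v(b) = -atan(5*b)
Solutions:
 v(b) = C1 - 5*b*acos(-3*b/2)/9 + b*atan(5*b) - 5*sqrt(4 - 9*b^2)/27 - log(25*b^2 + 1)/10


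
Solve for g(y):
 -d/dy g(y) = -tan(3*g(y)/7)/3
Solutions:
 g(y) = -7*asin(C1*exp(y/7))/3 + 7*pi/3
 g(y) = 7*asin(C1*exp(y/7))/3


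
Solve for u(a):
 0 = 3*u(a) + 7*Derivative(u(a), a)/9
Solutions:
 u(a) = C1*exp(-27*a/7)


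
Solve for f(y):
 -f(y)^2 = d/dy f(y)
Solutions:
 f(y) = 1/(C1 + y)


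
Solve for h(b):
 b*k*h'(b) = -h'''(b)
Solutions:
 h(b) = C1 + Integral(C2*airyai(b*(-k)^(1/3)) + C3*airybi(b*(-k)^(1/3)), b)


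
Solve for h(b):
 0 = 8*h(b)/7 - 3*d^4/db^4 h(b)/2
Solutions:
 h(b) = C1*exp(-2*21^(3/4)*b/21) + C2*exp(2*21^(3/4)*b/21) + C3*sin(2*21^(3/4)*b/21) + C4*cos(2*21^(3/4)*b/21)


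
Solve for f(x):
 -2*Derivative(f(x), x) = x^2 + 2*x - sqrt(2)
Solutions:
 f(x) = C1 - x^3/6 - x^2/2 + sqrt(2)*x/2


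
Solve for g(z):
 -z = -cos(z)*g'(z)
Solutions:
 g(z) = C1 + Integral(z/cos(z), z)


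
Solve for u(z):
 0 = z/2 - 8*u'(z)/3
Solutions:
 u(z) = C1 + 3*z^2/32


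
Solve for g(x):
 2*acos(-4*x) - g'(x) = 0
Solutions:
 g(x) = C1 + 2*x*acos(-4*x) + sqrt(1 - 16*x^2)/2


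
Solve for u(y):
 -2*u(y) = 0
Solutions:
 u(y) = 0


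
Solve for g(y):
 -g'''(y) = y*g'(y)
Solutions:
 g(y) = C1 + Integral(C2*airyai(-y) + C3*airybi(-y), y)


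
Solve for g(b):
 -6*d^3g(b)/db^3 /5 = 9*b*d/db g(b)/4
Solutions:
 g(b) = C1 + Integral(C2*airyai(-15^(1/3)*b/2) + C3*airybi(-15^(1/3)*b/2), b)


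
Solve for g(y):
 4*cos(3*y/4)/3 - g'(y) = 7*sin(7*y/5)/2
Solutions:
 g(y) = C1 + 16*sin(3*y/4)/9 + 5*cos(7*y/5)/2


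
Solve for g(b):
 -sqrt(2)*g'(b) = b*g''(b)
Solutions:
 g(b) = C1 + C2*b^(1 - sqrt(2))


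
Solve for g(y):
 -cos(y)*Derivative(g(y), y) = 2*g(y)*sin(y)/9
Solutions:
 g(y) = C1*cos(y)^(2/9)


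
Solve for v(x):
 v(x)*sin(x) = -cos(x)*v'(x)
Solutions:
 v(x) = C1*cos(x)


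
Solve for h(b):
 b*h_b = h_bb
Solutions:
 h(b) = C1 + C2*erfi(sqrt(2)*b/2)


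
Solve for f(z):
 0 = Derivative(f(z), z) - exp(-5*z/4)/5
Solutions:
 f(z) = C1 - 4*exp(-5*z/4)/25


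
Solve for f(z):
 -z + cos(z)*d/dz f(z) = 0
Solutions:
 f(z) = C1 + Integral(z/cos(z), z)


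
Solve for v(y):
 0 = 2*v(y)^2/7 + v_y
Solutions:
 v(y) = 7/(C1 + 2*y)


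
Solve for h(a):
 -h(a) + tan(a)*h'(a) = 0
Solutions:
 h(a) = C1*sin(a)


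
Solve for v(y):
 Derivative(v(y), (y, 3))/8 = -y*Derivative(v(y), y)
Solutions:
 v(y) = C1 + Integral(C2*airyai(-2*y) + C3*airybi(-2*y), y)


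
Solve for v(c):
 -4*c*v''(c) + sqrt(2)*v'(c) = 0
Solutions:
 v(c) = C1 + C2*c^(sqrt(2)/4 + 1)


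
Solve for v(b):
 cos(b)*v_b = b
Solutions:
 v(b) = C1 + Integral(b/cos(b), b)


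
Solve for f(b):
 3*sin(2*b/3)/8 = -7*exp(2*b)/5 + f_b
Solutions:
 f(b) = C1 + 7*exp(2*b)/10 - 9*cos(2*b/3)/16


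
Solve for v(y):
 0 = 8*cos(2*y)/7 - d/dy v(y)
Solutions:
 v(y) = C1 + 4*sin(2*y)/7


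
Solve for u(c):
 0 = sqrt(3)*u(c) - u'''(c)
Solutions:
 u(c) = C3*exp(3^(1/6)*c) + (C1*sin(3^(2/3)*c/2) + C2*cos(3^(2/3)*c/2))*exp(-3^(1/6)*c/2)


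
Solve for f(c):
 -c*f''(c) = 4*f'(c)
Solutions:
 f(c) = C1 + C2/c^3


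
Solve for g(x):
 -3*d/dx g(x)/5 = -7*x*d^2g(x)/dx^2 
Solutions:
 g(x) = C1 + C2*x^(38/35)


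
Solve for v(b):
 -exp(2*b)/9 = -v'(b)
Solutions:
 v(b) = C1 + exp(2*b)/18


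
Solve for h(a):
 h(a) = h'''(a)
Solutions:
 h(a) = C3*exp(a) + (C1*sin(sqrt(3)*a/2) + C2*cos(sqrt(3)*a/2))*exp(-a/2)


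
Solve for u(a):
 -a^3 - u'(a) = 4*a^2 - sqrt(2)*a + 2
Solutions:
 u(a) = C1 - a^4/4 - 4*a^3/3 + sqrt(2)*a^2/2 - 2*a


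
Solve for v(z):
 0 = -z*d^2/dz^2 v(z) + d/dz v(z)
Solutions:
 v(z) = C1 + C2*z^2


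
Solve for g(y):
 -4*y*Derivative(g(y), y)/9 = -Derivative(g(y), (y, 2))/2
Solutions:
 g(y) = C1 + C2*erfi(2*y/3)


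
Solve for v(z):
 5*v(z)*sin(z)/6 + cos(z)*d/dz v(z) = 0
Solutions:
 v(z) = C1*cos(z)^(5/6)


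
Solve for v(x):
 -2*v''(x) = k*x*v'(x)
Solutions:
 v(x) = Piecewise((-sqrt(pi)*C1*erf(sqrt(k)*x/2)/sqrt(k) - C2, (k > 0) | (k < 0)), (-C1*x - C2, True))


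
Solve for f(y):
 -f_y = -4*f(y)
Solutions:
 f(y) = C1*exp(4*y)


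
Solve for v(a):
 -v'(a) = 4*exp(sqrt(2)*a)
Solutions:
 v(a) = C1 - 2*sqrt(2)*exp(sqrt(2)*a)


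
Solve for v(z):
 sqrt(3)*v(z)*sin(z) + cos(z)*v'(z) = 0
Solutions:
 v(z) = C1*cos(z)^(sqrt(3))


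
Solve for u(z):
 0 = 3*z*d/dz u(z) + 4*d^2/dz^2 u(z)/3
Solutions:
 u(z) = C1 + C2*erf(3*sqrt(2)*z/4)


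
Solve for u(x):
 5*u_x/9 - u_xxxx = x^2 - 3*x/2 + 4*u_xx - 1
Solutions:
 u(x) = C1 + C2*exp(-x*(-8*18^(1/3)/(5 + sqrt(793))^(1/3) + 12^(1/3)*(5 + sqrt(793))^(1/3))/12)*sin(2^(1/3)*3^(1/6)*x*(2/(5 + sqrt(793))^(1/3) + 2^(1/3)*3^(2/3)*(5 + sqrt(793))^(1/3)/12)) + C3*exp(-x*(-8*18^(1/3)/(5 + sqrt(793))^(1/3) + 12^(1/3)*(5 + sqrt(793))^(1/3))/12)*cos(2^(1/3)*3^(1/6)*x*(2/(5 + sqrt(793))^(1/3) + 2^(1/3)*3^(2/3)*(5 + sqrt(793))^(1/3)/12)) + C4*exp(x*(-8*18^(1/3)/(5 + sqrt(793))^(1/3) + 12^(1/3)*(5 + sqrt(793))^(1/3))/6) + 3*x^3/5 + 1161*x^2/100 + 20673*x/125


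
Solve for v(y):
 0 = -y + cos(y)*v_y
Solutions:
 v(y) = C1 + Integral(y/cos(y), y)


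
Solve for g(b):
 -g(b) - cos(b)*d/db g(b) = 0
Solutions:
 g(b) = C1*sqrt(sin(b) - 1)/sqrt(sin(b) + 1)


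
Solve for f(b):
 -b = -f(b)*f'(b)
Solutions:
 f(b) = -sqrt(C1 + b^2)
 f(b) = sqrt(C1 + b^2)


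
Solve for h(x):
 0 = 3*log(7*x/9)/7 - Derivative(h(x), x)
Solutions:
 h(x) = C1 + 3*x*log(x)/7 - 6*x*log(3)/7 - 3*x/7 + 3*x*log(7)/7


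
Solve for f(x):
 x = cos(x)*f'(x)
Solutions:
 f(x) = C1 + Integral(x/cos(x), x)


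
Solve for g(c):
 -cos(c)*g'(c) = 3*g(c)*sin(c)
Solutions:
 g(c) = C1*cos(c)^3


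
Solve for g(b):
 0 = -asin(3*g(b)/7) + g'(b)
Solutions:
 Integral(1/asin(3*_y/7), (_y, g(b))) = C1 + b


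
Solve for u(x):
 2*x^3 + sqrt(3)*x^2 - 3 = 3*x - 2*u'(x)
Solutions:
 u(x) = C1 - x^4/4 - sqrt(3)*x^3/6 + 3*x^2/4 + 3*x/2


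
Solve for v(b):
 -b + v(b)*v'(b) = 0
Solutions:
 v(b) = -sqrt(C1 + b^2)
 v(b) = sqrt(C1 + b^2)


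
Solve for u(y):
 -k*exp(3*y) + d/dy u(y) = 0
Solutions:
 u(y) = C1 + k*exp(3*y)/3


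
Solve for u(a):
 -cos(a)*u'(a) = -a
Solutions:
 u(a) = C1 + Integral(a/cos(a), a)


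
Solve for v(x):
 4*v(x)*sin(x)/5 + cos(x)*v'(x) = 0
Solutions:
 v(x) = C1*cos(x)^(4/5)


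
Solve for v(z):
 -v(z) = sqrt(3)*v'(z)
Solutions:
 v(z) = C1*exp(-sqrt(3)*z/3)


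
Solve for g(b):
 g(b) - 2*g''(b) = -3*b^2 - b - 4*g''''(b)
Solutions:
 g(b) = -3*b^2 - b + (C1*sin(sqrt(2)*b/4) + C2*cos(sqrt(2)*b/4))*exp(-sqrt(6)*b/4) + (C3*sin(sqrt(2)*b/4) + C4*cos(sqrt(2)*b/4))*exp(sqrt(6)*b/4) - 12


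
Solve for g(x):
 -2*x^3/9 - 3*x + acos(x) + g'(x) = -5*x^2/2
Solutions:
 g(x) = C1 + x^4/18 - 5*x^3/6 + 3*x^2/2 - x*acos(x) + sqrt(1 - x^2)


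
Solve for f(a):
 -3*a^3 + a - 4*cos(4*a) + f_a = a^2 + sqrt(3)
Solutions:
 f(a) = C1 + 3*a^4/4 + a^3/3 - a^2/2 + sqrt(3)*a + sin(4*a)


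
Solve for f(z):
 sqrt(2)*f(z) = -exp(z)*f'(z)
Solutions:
 f(z) = C1*exp(sqrt(2)*exp(-z))


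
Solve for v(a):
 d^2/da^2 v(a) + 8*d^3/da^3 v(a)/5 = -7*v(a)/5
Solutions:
 v(a) = C1*exp(a*(-10 + 25/(24*sqrt(66129) + 6173)^(1/3) + (24*sqrt(66129) + 6173)^(1/3))/48)*sin(sqrt(3)*a*(-(24*sqrt(66129) + 6173)^(1/3) + 25/(24*sqrt(66129) + 6173)^(1/3))/48) + C2*exp(a*(-10 + 25/(24*sqrt(66129) + 6173)^(1/3) + (24*sqrt(66129) + 6173)^(1/3))/48)*cos(sqrt(3)*a*(-(24*sqrt(66129) + 6173)^(1/3) + 25/(24*sqrt(66129) + 6173)^(1/3))/48) + C3*exp(-a*(25/(24*sqrt(66129) + 6173)^(1/3) + 5 + (24*sqrt(66129) + 6173)^(1/3))/24)


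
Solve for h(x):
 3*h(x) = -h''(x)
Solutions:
 h(x) = C1*sin(sqrt(3)*x) + C2*cos(sqrt(3)*x)


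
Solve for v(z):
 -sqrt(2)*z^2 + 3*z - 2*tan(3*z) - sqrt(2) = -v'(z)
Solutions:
 v(z) = C1 + sqrt(2)*z^3/3 - 3*z^2/2 + sqrt(2)*z - 2*log(cos(3*z))/3


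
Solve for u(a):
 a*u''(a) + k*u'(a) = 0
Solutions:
 u(a) = C1 + a^(1 - re(k))*(C2*sin(log(a)*Abs(im(k))) + C3*cos(log(a)*im(k)))


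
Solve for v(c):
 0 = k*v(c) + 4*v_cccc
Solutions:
 v(c) = C1*exp(-sqrt(2)*c*(-k)^(1/4)/2) + C2*exp(sqrt(2)*c*(-k)^(1/4)/2) + C3*exp(-sqrt(2)*I*c*(-k)^(1/4)/2) + C4*exp(sqrt(2)*I*c*(-k)^(1/4)/2)


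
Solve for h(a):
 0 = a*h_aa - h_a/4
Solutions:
 h(a) = C1 + C2*a^(5/4)


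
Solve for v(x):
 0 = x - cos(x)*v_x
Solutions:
 v(x) = C1 + Integral(x/cos(x), x)


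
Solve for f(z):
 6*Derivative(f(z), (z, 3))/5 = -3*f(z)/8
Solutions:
 f(z) = C3*exp(-2^(2/3)*5^(1/3)*z/4) + (C1*sin(2^(2/3)*sqrt(3)*5^(1/3)*z/8) + C2*cos(2^(2/3)*sqrt(3)*5^(1/3)*z/8))*exp(2^(2/3)*5^(1/3)*z/8)


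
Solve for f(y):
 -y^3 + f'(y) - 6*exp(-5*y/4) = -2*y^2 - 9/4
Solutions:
 f(y) = C1 + y^4/4 - 2*y^3/3 - 9*y/4 - 24*exp(-5*y/4)/5


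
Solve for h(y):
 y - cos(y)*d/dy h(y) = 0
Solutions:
 h(y) = C1 + Integral(y/cos(y), y)


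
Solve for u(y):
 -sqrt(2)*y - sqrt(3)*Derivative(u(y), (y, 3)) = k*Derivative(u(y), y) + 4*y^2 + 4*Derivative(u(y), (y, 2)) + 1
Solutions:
 u(y) = C1 + C2*exp(sqrt(3)*y*(sqrt(-sqrt(3)*k + 4) - 2)/3) + C3*exp(-sqrt(3)*y*(sqrt(-sqrt(3)*k + 4) + 2)/3) - 4*y^3/(3*k) - sqrt(2)*y^2/(2*k) - y/k + 16*y^2/k^2 + 4*sqrt(2)*y/k^2 + 8*sqrt(3)*y/k^2 - 128*y/k^3


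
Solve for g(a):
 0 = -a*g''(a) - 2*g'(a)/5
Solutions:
 g(a) = C1 + C2*a^(3/5)


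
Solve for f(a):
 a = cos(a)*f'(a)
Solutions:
 f(a) = C1 + Integral(a/cos(a), a)


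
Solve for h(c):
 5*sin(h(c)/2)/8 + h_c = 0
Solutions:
 5*c/8 + log(cos(h(c)/2) - 1) - log(cos(h(c)/2) + 1) = C1


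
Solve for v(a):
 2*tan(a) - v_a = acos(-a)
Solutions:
 v(a) = C1 - a*acos(-a) - sqrt(1 - a^2) - 2*log(cos(a))


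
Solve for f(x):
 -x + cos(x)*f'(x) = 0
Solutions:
 f(x) = C1 + Integral(x/cos(x), x)


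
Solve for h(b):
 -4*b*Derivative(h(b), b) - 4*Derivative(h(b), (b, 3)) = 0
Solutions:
 h(b) = C1 + Integral(C2*airyai(-b) + C3*airybi(-b), b)


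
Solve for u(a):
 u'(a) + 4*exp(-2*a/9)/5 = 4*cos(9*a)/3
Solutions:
 u(a) = C1 + 4*sin(9*a)/27 + 18*exp(-2*a/9)/5


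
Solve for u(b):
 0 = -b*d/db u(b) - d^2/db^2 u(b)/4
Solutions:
 u(b) = C1 + C2*erf(sqrt(2)*b)


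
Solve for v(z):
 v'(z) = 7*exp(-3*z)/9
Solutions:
 v(z) = C1 - 7*exp(-3*z)/27


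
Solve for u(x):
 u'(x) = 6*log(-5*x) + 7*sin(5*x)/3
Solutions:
 u(x) = C1 + 6*x*log(-x) - 6*x + 6*x*log(5) - 7*cos(5*x)/15


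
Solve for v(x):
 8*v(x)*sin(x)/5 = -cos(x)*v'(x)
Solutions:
 v(x) = C1*cos(x)^(8/5)


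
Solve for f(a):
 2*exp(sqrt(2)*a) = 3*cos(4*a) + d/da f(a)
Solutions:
 f(a) = C1 + sqrt(2)*exp(sqrt(2)*a) - 3*sin(4*a)/4


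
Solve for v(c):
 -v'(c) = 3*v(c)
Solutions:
 v(c) = C1*exp(-3*c)


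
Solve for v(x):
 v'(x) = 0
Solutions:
 v(x) = C1


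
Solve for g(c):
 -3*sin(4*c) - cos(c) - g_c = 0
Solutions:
 g(c) = C1 - sin(c) + 3*cos(4*c)/4


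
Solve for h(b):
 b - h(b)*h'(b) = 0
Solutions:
 h(b) = -sqrt(C1 + b^2)
 h(b) = sqrt(C1 + b^2)


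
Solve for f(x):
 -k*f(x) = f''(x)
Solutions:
 f(x) = C1*exp(-x*sqrt(-k)) + C2*exp(x*sqrt(-k))


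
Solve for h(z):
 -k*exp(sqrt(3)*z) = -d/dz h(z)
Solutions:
 h(z) = C1 + sqrt(3)*k*exp(sqrt(3)*z)/3


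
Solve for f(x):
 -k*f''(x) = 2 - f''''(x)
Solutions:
 f(x) = C1 + C2*x + C3*exp(-sqrt(k)*x) + C4*exp(sqrt(k)*x) - x^2/k


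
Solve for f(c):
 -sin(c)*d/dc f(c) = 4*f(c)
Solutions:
 f(c) = C1*(cos(c)^2 + 2*cos(c) + 1)/(cos(c)^2 - 2*cos(c) + 1)


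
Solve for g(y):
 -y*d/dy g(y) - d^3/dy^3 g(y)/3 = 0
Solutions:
 g(y) = C1 + Integral(C2*airyai(-3^(1/3)*y) + C3*airybi(-3^(1/3)*y), y)


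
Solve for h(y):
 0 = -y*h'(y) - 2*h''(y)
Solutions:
 h(y) = C1 + C2*erf(y/2)


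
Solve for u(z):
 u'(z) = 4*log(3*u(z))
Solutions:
 -Integral(1/(log(_y) + log(3)), (_y, u(z)))/4 = C1 - z


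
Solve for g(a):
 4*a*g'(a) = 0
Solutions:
 g(a) = C1


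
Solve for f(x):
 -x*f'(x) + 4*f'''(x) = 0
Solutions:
 f(x) = C1 + Integral(C2*airyai(2^(1/3)*x/2) + C3*airybi(2^(1/3)*x/2), x)


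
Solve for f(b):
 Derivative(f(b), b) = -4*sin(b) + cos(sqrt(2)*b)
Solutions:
 f(b) = C1 + sqrt(2)*sin(sqrt(2)*b)/2 + 4*cos(b)


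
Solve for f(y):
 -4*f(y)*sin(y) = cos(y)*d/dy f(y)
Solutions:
 f(y) = C1*cos(y)^4


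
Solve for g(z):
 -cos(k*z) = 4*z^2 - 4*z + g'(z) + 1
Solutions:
 g(z) = C1 - 4*z^3/3 + 2*z^2 - z - sin(k*z)/k


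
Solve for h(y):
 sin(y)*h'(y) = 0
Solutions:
 h(y) = C1


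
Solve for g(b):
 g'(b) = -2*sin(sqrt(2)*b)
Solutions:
 g(b) = C1 + sqrt(2)*cos(sqrt(2)*b)


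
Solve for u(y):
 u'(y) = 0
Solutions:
 u(y) = C1


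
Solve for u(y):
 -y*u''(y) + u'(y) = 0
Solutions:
 u(y) = C1 + C2*y^2
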